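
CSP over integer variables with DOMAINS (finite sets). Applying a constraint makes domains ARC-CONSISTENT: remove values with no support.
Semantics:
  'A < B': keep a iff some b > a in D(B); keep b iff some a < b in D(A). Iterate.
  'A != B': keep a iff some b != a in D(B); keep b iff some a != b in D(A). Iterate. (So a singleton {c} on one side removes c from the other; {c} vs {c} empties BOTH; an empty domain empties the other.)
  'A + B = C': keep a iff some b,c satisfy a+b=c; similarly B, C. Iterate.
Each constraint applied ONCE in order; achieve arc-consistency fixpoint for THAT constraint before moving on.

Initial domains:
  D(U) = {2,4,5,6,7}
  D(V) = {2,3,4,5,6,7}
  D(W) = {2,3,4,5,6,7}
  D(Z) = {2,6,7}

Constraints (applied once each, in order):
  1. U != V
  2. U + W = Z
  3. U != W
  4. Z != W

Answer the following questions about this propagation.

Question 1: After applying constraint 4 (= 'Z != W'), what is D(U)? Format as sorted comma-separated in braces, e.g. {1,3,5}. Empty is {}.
Constraint 1 (U != V) on D(U)={2,4,5,6,7} D(V)={2,3,4,5,6,7}: no change
Constraint 2 (U + W = Z) on D(U)={2,4,5,6,7} D(W)={2,3,4,5,6,7} D(Z)={2,6,7}: U {2,4,5,6,7}->{2,4,5}; W {2,3,4,5,6,7}->{2,3,4,5}; Z {2,6,7}->{6,7}
Constraint 3 (U != W) on D(U)={2,4,5} D(W)={2,3,4,5}: no change
Constraint 4 (Z != W) on D(Z)={6,7} D(W)={2,3,4,5}: no change
So after constraint 4: D(U) = {2,4,5}

Answer: {2,4,5}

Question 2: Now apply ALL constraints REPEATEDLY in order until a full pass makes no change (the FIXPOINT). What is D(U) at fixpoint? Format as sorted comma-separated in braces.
pass 0 (initial): D(U)={2,4,5,6,7}
pass 1: U {2,4,5,6,7}->{2,4,5}; W {2,3,4,5,6,7}->{2,3,4,5}; Z {2,6,7}->{6,7}
pass 2: no change
Fixpoint after 2 passes: D(U) = {2,4,5}

Answer: {2,4,5}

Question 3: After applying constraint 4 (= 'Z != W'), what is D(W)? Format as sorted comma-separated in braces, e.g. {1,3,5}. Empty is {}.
Constraint 1 (U != V) on D(U)={2,4,5,6,7} D(V)={2,3,4,5,6,7}: no change
Constraint 2 (U + W = Z) on D(U)={2,4,5,6,7} D(W)={2,3,4,5,6,7} D(Z)={2,6,7}: U {2,4,5,6,7}->{2,4,5}; W {2,3,4,5,6,7}->{2,3,4,5}; Z {2,6,7}->{6,7}
Constraint 3 (U != W) on D(U)={2,4,5} D(W)={2,3,4,5}: no change
Constraint 4 (Z != W) on D(Z)={6,7} D(W)={2,3,4,5}: no change
So after constraint 4: D(W) = {2,3,4,5}

Answer: {2,3,4,5}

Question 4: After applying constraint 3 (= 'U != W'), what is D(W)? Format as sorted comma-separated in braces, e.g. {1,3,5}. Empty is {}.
Constraint 1 (U != V) on D(U)={2,4,5,6,7} D(V)={2,3,4,5,6,7}: no change
Constraint 2 (U + W = Z) on D(U)={2,4,5,6,7} D(W)={2,3,4,5,6,7} D(Z)={2,6,7}: U {2,4,5,6,7}->{2,4,5}; W {2,3,4,5,6,7}->{2,3,4,5}; Z {2,6,7}->{6,7}
Constraint 3 (U != W) on D(U)={2,4,5} D(W)={2,3,4,5}: no change
So after constraint 3: D(W) = {2,3,4,5}

Answer: {2,3,4,5}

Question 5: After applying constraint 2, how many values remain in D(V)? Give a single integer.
Answer: 6

Derivation:
Constraint 1 (U != V) on D(U)={2,4,5,6,7} D(V)={2,3,4,5,6,7}: no change
Constraint 2 (U + W = Z) on D(U)={2,4,5,6,7} D(W)={2,3,4,5,6,7} D(Z)={2,6,7}: U {2,4,5,6,7}->{2,4,5}; W {2,3,4,5,6,7}->{2,3,4,5}; Z {2,6,7}->{6,7}
So after constraint 2: D(V)={2,3,4,5,6,7}, size = 6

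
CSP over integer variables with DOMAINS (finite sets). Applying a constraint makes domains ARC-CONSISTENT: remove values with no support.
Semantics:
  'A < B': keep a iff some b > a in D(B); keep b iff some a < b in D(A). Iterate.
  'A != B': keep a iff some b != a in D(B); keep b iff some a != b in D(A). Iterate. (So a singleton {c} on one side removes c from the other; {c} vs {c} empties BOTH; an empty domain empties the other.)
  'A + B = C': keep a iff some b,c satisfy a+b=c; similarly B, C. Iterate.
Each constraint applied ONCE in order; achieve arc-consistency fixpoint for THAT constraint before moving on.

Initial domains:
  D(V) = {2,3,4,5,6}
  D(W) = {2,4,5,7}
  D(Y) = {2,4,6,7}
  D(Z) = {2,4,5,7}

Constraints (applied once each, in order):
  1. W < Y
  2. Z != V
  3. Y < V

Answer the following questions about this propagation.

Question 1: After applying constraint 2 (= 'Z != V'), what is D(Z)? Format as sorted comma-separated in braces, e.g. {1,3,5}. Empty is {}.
Answer: {2,4,5,7}

Derivation:
Constraint 1 (W < Y) on D(W)={2,4,5,7} D(Y)={2,4,6,7}: W {2,4,5,7}->{2,4,5}; Y {2,4,6,7}->{4,6,7}
Constraint 2 (Z != V) on D(Z)={2,4,5,7} D(V)={2,3,4,5,6}: no change
So after constraint 2: D(Z) = {2,4,5,7}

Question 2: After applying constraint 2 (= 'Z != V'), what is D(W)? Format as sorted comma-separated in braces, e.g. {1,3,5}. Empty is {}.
Answer: {2,4,5}

Derivation:
Constraint 1 (W < Y) on D(W)={2,4,5,7} D(Y)={2,4,6,7}: W {2,4,5,7}->{2,4,5}; Y {2,4,6,7}->{4,6,7}
Constraint 2 (Z != V) on D(Z)={2,4,5,7} D(V)={2,3,4,5,6}: no change
So after constraint 2: D(W) = {2,4,5}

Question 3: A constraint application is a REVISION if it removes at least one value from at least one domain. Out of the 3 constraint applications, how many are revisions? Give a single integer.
Answer: 2

Derivation:
Constraint 1 (W < Y) on D(W)={2,4,5,7} D(Y)={2,4,6,7}: W {2,4,5,7}->{2,4,5}; Y {2,4,6,7}->{4,6,7} => REVISION
Constraint 2 (Z != V) on D(Z)={2,4,5,7} D(V)={2,3,4,5,6}: no change => not a revision
Constraint 3 (Y < V) on D(Y)={4,6,7} D(V)={2,3,4,5,6}: Y {4,6,7}->{4}; V {2,3,4,5,6}->{5,6} => REVISION
Total revisions = 2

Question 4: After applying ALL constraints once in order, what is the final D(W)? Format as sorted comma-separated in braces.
Constraint 1 (W < Y) on D(W)={2,4,5,7} D(Y)={2,4,6,7}: W {2,4,5,7}->{2,4,5}; Y {2,4,6,7}->{4,6,7}
Constraint 2 (Z != V) on D(Z)={2,4,5,7} D(V)={2,3,4,5,6}: no change
Constraint 3 (Y < V) on D(Y)={4,6,7} D(V)={2,3,4,5,6}: Y {4,6,7}->{4}; V {2,3,4,5,6}->{5,6}
So after all 3 constraints: D(W) = {2,4,5}

Answer: {2,4,5}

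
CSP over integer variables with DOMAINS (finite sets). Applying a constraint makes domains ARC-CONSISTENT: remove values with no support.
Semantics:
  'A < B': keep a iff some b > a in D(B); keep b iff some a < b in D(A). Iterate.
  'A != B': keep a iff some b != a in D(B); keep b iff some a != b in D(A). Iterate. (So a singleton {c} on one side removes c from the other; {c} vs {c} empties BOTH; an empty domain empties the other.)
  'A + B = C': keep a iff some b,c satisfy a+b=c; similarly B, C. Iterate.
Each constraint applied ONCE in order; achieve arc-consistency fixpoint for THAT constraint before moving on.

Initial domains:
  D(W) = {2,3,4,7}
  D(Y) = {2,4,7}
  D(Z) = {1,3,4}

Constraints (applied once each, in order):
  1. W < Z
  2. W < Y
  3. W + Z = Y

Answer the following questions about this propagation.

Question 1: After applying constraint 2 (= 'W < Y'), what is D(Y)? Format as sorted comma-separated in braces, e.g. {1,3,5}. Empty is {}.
Answer: {4,7}

Derivation:
Constraint 1 (W < Z) on D(W)={2,3,4,7} D(Z)={1,3,4}: W {2,3,4,7}->{2,3}; Z {1,3,4}->{3,4}
Constraint 2 (W < Y) on D(W)={2,3} D(Y)={2,4,7}: Y {2,4,7}->{4,7}
So after constraint 2: D(Y) = {4,7}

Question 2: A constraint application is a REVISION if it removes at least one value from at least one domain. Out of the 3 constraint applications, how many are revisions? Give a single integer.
Constraint 1 (W < Z) on D(W)={2,3,4,7} D(Z)={1,3,4}: W {2,3,4,7}->{2,3}; Z {1,3,4}->{3,4} => REVISION
Constraint 2 (W < Y) on D(W)={2,3} D(Y)={2,4,7}: Y {2,4,7}->{4,7} => REVISION
Constraint 3 (W + Z = Y) on D(W)={2,3} D(Z)={3,4} D(Y)={4,7}: W {2,3}->{3}; Z {3,4}->{4}; Y {4,7}->{7} => REVISION
Total revisions = 3

Answer: 3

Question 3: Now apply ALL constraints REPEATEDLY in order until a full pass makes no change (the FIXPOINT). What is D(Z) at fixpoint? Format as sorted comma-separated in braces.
pass 0 (initial): D(Z)={1,3,4}
pass 1: W {2,3,4,7}->{3}; Y {2,4,7}->{7}; Z {1,3,4}->{4}
pass 2: no change
Fixpoint after 2 passes: D(Z) = {4}

Answer: {4}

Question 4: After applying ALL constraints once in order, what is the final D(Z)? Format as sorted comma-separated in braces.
Constraint 1 (W < Z) on D(W)={2,3,4,7} D(Z)={1,3,4}: W {2,3,4,7}->{2,3}; Z {1,3,4}->{3,4}
Constraint 2 (W < Y) on D(W)={2,3} D(Y)={2,4,7}: Y {2,4,7}->{4,7}
Constraint 3 (W + Z = Y) on D(W)={2,3} D(Z)={3,4} D(Y)={4,7}: W {2,3}->{3}; Z {3,4}->{4}; Y {4,7}->{7}
So after all 3 constraints: D(Z) = {4}

Answer: {4}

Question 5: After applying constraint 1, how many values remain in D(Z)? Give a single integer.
Constraint 1 (W < Z) on D(W)={2,3,4,7} D(Z)={1,3,4}: W {2,3,4,7}->{2,3}; Z {1,3,4}->{3,4}
So after constraint 1: D(Z)={3,4}, size = 2

Answer: 2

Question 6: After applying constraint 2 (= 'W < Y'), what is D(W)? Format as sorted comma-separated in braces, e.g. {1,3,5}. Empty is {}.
Constraint 1 (W < Z) on D(W)={2,3,4,7} D(Z)={1,3,4}: W {2,3,4,7}->{2,3}; Z {1,3,4}->{3,4}
Constraint 2 (W < Y) on D(W)={2,3} D(Y)={2,4,7}: Y {2,4,7}->{4,7}
So after constraint 2: D(W) = {2,3}

Answer: {2,3}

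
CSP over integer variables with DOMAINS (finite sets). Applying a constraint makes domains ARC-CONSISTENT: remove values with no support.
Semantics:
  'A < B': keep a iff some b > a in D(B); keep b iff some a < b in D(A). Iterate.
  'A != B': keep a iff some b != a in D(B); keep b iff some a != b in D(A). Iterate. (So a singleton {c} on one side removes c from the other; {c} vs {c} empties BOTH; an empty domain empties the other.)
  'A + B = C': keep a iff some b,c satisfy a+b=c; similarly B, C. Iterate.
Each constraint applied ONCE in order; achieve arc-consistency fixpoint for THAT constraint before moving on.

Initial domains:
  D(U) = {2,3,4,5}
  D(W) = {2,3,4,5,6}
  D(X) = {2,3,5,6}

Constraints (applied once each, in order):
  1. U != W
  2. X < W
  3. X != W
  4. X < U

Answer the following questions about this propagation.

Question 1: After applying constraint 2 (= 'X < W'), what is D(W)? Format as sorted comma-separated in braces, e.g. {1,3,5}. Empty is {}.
Answer: {3,4,5,6}

Derivation:
Constraint 1 (U != W) on D(U)={2,3,4,5} D(W)={2,3,4,5,6}: no change
Constraint 2 (X < W) on D(X)={2,3,5,6} D(W)={2,3,4,5,6}: X {2,3,5,6}->{2,3,5}; W {2,3,4,5,6}->{3,4,5,6}
So after constraint 2: D(W) = {3,4,5,6}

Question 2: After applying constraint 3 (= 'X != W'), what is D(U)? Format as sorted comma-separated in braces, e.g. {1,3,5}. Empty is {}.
Constraint 1 (U != W) on D(U)={2,3,4,5} D(W)={2,3,4,5,6}: no change
Constraint 2 (X < W) on D(X)={2,3,5,6} D(W)={2,3,4,5,6}: X {2,3,5,6}->{2,3,5}; W {2,3,4,5,6}->{3,4,5,6}
Constraint 3 (X != W) on D(X)={2,3,5} D(W)={3,4,5,6}: no change
So after constraint 3: D(U) = {2,3,4,5}

Answer: {2,3,4,5}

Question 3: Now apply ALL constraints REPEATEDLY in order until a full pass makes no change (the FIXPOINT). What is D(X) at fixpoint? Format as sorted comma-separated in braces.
pass 0 (initial): D(X)={2,3,5,6}
pass 1: U {2,3,4,5}->{3,4,5}; W {2,3,4,5,6}->{3,4,5,6}; X {2,3,5,6}->{2,3}
pass 2: no change
Fixpoint after 2 passes: D(X) = {2,3}

Answer: {2,3}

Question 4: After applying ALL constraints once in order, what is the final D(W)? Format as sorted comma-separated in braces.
Answer: {3,4,5,6}

Derivation:
Constraint 1 (U != W) on D(U)={2,3,4,5} D(W)={2,3,4,5,6}: no change
Constraint 2 (X < W) on D(X)={2,3,5,6} D(W)={2,3,4,5,6}: X {2,3,5,6}->{2,3,5}; W {2,3,4,5,6}->{3,4,5,6}
Constraint 3 (X != W) on D(X)={2,3,5} D(W)={3,4,5,6}: no change
Constraint 4 (X < U) on D(X)={2,3,5} D(U)={2,3,4,5}: X {2,3,5}->{2,3}; U {2,3,4,5}->{3,4,5}
So after all 4 constraints: D(W) = {3,4,5,6}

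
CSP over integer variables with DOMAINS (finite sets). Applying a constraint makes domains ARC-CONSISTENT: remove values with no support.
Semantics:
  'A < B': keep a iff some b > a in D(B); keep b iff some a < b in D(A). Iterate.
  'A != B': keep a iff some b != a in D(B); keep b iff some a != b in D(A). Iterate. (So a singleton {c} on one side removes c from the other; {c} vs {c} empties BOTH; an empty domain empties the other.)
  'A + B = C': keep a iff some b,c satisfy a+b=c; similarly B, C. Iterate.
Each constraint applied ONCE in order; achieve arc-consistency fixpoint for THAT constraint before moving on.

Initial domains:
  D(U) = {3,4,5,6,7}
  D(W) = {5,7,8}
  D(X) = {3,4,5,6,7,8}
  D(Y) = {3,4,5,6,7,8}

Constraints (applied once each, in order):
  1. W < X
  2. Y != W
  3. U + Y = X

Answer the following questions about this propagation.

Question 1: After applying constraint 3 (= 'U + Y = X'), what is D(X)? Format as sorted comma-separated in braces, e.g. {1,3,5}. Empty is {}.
Answer: {6,7,8}

Derivation:
Constraint 1 (W < X) on D(W)={5,7,8} D(X)={3,4,5,6,7,8}: W {5,7,8}->{5,7}; X {3,4,5,6,7,8}->{6,7,8}
Constraint 2 (Y != W) on D(Y)={3,4,5,6,7,8} D(W)={5,7}: no change
Constraint 3 (U + Y = X) on D(U)={3,4,5,6,7} D(Y)={3,4,5,6,7,8} D(X)={6,7,8}: U {3,4,5,6,7}->{3,4,5}; Y {3,4,5,6,7,8}->{3,4,5}
So after constraint 3: D(X) = {6,7,8}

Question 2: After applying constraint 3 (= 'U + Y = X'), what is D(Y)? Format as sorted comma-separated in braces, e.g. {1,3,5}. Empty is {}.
Answer: {3,4,5}

Derivation:
Constraint 1 (W < X) on D(W)={5,7,8} D(X)={3,4,5,6,7,8}: W {5,7,8}->{5,7}; X {3,4,5,6,7,8}->{6,7,8}
Constraint 2 (Y != W) on D(Y)={3,4,5,6,7,8} D(W)={5,7}: no change
Constraint 3 (U + Y = X) on D(U)={3,4,5,6,7} D(Y)={3,4,5,6,7,8} D(X)={6,7,8}: U {3,4,5,6,7}->{3,4,5}; Y {3,4,5,6,7,8}->{3,4,5}
So after constraint 3: D(Y) = {3,4,5}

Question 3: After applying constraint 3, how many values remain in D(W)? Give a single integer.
Answer: 2

Derivation:
Constraint 1 (W < X) on D(W)={5,7,8} D(X)={3,4,5,6,7,8}: W {5,7,8}->{5,7}; X {3,4,5,6,7,8}->{6,7,8}
Constraint 2 (Y != W) on D(Y)={3,4,5,6,7,8} D(W)={5,7}: no change
Constraint 3 (U + Y = X) on D(U)={3,4,5,6,7} D(Y)={3,4,5,6,7,8} D(X)={6,7,8}: U {3,4,5,6,7}->{3,4,5}; Y {3,4,5,6,7,8}->{3,4,5}
So after constraint 3: D(W)={5,7}, size = 2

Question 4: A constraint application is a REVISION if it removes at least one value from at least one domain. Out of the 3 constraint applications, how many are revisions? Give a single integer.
Constraint 1 (W < X) on D(W)={5,7,8} D(X)={3,4,5,6,7,8}: W {5,7,8}->{5,7}; X {3,4,5,6,7,8}->{6,7,8} => REVISION
Constraint 2 (Y != W) on D(Y)={3,4,5,6,7,8} D(W)={5,7}: no change => not a revision
Constraint 3 (U + Y = X) on D(U)={3,4,5,6,7} D(Y)={3,4,5,6,7,8} D(X)={6,7,8}: U {3,4,5,6,7}->{3,4,5}; Y {3,4,5,6,7,8}->{3,4,5} => REVISION
Total revisions = 2

Answer: 2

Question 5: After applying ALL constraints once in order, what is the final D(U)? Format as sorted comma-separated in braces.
Answer: {3,4,5}

Derivation:
Constraint 1 (W < X) on D(W)={5,7,8} D(X)={3,4,5,6,7,8}: W {5,7,8}->{5,7}; X {3,4,5,6,7,8}->{6,7,8}
Constraint 2 (Y != W) on D(Y)={3,4,5,6,7,8} D(W)={5,7}: no change
Constraint 3 (U + Y = X) on D(U)={3,4,5,6,7} D(Y)={3,4,5,6,7,8} D(X)={6,7,8}: U {3,4,5,6,7}->{3,4,5}; Y {3,4,5,6,7,8}->{3,4,5}
So after all 3 constraints: D(U) = {3,4,5}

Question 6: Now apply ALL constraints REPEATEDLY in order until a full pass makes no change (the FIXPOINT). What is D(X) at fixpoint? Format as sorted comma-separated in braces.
pass 0 (initial): D(X)={3,4,5,6,7,8}
pass 1: U {3,4,5,6,7}->{3,4,5}; W {5,7,8}->{5,7}; X {3,4,5,6,7,8}->{6,7,8}; Y {3,4,5,6,7,8}->{3,4,5}
pass 2: no change
Fixpoint after 2 passes: D(X) = {6,7,8}

Answer: {6,7,8}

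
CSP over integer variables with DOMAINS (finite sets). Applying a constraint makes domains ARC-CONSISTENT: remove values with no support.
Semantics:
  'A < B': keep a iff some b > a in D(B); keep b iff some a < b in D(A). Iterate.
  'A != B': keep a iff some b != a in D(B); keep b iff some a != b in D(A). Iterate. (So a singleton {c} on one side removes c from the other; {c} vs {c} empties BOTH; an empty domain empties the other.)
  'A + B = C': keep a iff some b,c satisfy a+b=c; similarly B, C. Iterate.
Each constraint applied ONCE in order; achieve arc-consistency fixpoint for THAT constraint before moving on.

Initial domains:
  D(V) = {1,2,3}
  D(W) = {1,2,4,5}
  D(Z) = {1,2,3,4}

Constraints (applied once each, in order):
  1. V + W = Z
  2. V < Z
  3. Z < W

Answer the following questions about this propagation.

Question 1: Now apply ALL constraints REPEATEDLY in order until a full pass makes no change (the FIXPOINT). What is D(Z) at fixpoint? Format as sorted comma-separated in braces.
Answer: {}

Derivation:
pass 0 (initial): D(Z)={1,2,3,4}
pass 1: W {1,2,4,5}->{}; Z {1,2,3,4}->{}
pass 2: V {1,2,3}->{}
pass 3: no change
Fixpoint after 3 passes: D(Z) = {}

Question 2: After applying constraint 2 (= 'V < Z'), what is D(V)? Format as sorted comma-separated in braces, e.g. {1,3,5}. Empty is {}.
Constraint 1 (V + W = Z) on D(V)={1,2,3} D(W)={1,2,4,5} D(Z)={1,2,3,4}: W {1,2,4,5}->{1,2}; Z {1,2,3,4}->{2,3,4}
Constraint 2 (V < Z) on D(V)={1,2,3} D(Z)={2,3,4}: no change
So after constraint 2: D(V) = {1,2,3}

Answer: {1,2,3}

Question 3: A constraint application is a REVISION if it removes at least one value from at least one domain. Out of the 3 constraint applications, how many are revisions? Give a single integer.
Answer: 2

Derivation:
Constraint 1 (V + W = Z) on D(V)={1,2,3} D(W)={1,2,4,5} D(Z)={1,2,3,4}: W {1,2,4,5}->{1,2}; Z {1,2,3,4}->{2,3,4} => REVISION
Constraint 2 (V < Z) on D(V)={1,2,3} D(Z)={2,3,4}: no change => not a revision
Constraint 3 (Z < W) on D(Z)={2,3,4} D(W)={1,2}: Z {2,3,4}->{}; W {1,2}->{} => REVISION
Total revisions = 2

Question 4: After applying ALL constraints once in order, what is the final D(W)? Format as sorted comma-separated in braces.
Constraint 1 (V + W = Z) on D(V)={1,2,3} D(W)={1,2,4,5} D(Z)={1,2,3,4}: W {1,2,4,5}->{1,2}; Z {1,2,3,4}->{2,3,4}
Constraint 2 (V < Z) on D(V)={1,2,3} D(Z)={2,3,4}: no change
Constraint 3 (Z < W) on D(Z)={2,3,4} D(W)={1,2}: Z {2,3,4}->{}; W {1,2}->{}
So after all 3 constraints: D(W) = {}

Answer: {}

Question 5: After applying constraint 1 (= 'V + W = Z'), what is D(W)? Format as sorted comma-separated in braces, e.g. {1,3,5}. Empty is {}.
Constraint 1 (V + W = Z) on D(V)={1,2,3} D(W)={1,2,4,5} D(Z)={1,2,3,4}: W {1,2,4,5}->{1,2}; Z {1,2,3,4}->{2,3,4}
So after constraint 1: D(W) = {1,2}

Answer: {1,2}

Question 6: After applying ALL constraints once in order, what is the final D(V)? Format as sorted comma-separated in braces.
Answer: {1,2,3}

Derivation:
Constraint 1 (V + W = Z) on D(V)={1,2,3} D(W)={1,2,4,5} D(Z)={1,2,3,4}: W {1,2,4,5}->{1,2}; Z {1,2,3,4}->{2,3,4}
Constraint 2 (V < Z) on D(V)={1,2,3} D(Z)={2,3,4}: no change
Constraint 3 (Z < W) on D(Z)={2,3,4} D(W)={1,2}: Z {2,3,4}->{}; W {1,2}->{}
So after all 3 constraints: D(V) = {1,2,3}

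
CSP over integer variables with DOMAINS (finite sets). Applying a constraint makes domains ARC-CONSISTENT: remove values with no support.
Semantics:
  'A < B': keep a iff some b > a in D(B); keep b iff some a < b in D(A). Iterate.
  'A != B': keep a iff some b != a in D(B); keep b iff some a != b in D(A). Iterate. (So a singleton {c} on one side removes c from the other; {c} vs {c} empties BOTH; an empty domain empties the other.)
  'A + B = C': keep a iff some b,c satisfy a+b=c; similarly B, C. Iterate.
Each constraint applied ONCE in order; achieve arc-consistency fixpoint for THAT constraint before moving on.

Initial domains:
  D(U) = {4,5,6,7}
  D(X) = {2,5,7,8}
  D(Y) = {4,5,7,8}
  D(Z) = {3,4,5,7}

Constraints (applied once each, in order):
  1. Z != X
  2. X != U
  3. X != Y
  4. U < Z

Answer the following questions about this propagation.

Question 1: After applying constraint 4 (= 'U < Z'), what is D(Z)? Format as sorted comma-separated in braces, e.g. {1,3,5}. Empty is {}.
Answer: {5,7}

Derivation:
Constraint 1 (Z != X) on D(Z)={3,4,5,7} D(X)={2,5,7,8}: no change
Constraint 2 (X != U) on D(X)={2,5,7,8} D(U)={4,5,6,7}: no change
Constraint 3 (X != Y) on D(X)={2,5,7,8} D(Y)={4,5,7,8}: no change
Constraint 4 (U < Z) on D(U)={4,5,6,7} D(Z)={3,4,5,7}: U {4,5,6,7}->{4,5,6}; Z {3,4,5,7}->{5,7}
So after constraint 4: D(Z) = {5,7}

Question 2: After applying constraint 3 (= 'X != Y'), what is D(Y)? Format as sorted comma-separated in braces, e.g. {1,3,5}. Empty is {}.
Constraint 1 (Z != X) on D(Z)={3,4,5,7} D(X)={2,5,7,8}: no change
Constraint 2 (X != U) on D(X)={2,5,7,8} D(U)={4,5,6,7}: no change
Constraint 3 (X != Y) on D(X)={2,5,7,8} D(Y)={4,5,7,8}: no change
So after constraint 3: D(Y) = {4,5,7,8}

Answer: {4,5,7,8}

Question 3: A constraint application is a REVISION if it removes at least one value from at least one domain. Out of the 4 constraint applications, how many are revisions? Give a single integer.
Constraint 1 (Z != X) on D(Z)={3,4,5,7} D(X)={2,5,7,8}: no change => not a revision
Constraint 2 (X != U) on D(X)={2,5,7,8} D(U)={4,5,6,7}: no change => not a revision
Constraint 3 (X != Y) on D(X)={2,5,7,8} D(Y)={4,5,7,8}: no change => not a revision
Constraint 4 (U < Z) on D(U)={4,5,6,7} D(Z)={3,4,5,7}: U {4,5,6,7}->{4,5,6}; Z {3,4,5,7}->{5,7} => REVISION
Total revisions = 1

Answer: 1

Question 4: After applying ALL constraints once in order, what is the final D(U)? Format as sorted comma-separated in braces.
Constraint 1 (Z != X) on D(Z)={3,4,5,7} D(X)={2,5,7,8}: no change
Constraint 2 (X != U) on D(X)={2,5,7,8} D(U)={4,5,6,7}: no change
Constraint 3 (X != Y) on D(X)={2,5,7,8} D(Y)={4,5,7,8}: no change
Constraint 4 (U < Z) on D(U)={4,5,6,7} D(Z)={3,4,5,7}: U {4,5,6,7}->{4,5,6}; Z {3,4,5,7}->{5,7}
So after all 4 constraints: D(U) = {4,5,6}

Answer: {4,5,6}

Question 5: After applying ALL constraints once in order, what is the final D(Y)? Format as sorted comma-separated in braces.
Constraint 1 (Z != X) on D(Z)={3,4,5,7} D(X)={2,5,7,8}: no change
Constraint 2 (X != U) on D(X)={2,5,7,8} D(U)={4,5,6,7}: no change
Constraint 3 (X != Y) on D(X)={2,5,7,8} D(Y)={4,5,7,8}: no change
Constraint 4 (U < Z) on D(U)={4,5,6,7} D(Z)={3,4,5,7}: U {4,5,6,7}->{4,5,6}; Z {3,4,5,7}->{5,7}
So after all 4 constraints: D(Y) = {4,5,7,8}

Answer: {4,5,7,8}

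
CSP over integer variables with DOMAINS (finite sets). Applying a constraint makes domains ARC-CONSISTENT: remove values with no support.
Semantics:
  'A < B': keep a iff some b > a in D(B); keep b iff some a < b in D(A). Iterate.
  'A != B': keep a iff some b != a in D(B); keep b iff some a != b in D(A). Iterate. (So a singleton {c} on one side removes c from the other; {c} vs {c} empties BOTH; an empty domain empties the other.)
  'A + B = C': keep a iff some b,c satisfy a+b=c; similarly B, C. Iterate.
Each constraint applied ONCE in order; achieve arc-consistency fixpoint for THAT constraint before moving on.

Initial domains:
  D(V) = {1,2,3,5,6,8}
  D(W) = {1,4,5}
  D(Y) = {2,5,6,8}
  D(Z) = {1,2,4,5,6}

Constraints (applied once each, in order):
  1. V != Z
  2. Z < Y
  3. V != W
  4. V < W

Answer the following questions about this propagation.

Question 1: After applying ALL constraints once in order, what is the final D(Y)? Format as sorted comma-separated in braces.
Constraint 1 (V != Z) on D(V)={1,2,3,5,6,8} D(Z)={1,2,4,5,6}: no change
Constraint 2 (Z < Y) on D(Z)={1,2,4,5,6} D(Y)={2,5,6,8}: no change
Constraint 3 (V != W) on D(V)={1,2,3,5,6,8} D(W)={1,4,5}: no change
Constraint 4 (V < W) on D(V)={1,2,3,5,6,8} D(W)={1,4,5}: V {1,2,3,5,6,8}->{1,2,3}; W {1,4,5}->{4,5}
So after all 4 constraints: D(Y) = {2,5,6,8}

Answer: {2,5,6,8}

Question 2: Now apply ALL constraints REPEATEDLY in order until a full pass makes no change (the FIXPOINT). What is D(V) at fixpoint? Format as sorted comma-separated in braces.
Answer: {1,2,3}

Derivation:
pass 0 (initial): D(V)={1,2,3,5,6,8}
pass 1: V {1,2,3,5,6,8}->{1,2,3}; W {1,4,5}->{4,5}
pass 2: no change
Fixpoint after 2 passes: D(V) = {1,2,3}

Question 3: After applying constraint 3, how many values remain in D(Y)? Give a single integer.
Constraint 1 (V != Z) on D(V)={1,2,3,5,6,8} D(Z)={1,2,4,5,6}: no change
Constraint 2 (Z < Y) on D(Z)={1,2,4,5,6} D(Y)={2,5,6,8}: no change
Constraint 3 (V != W) on D(V)={1,2,3,5,6,8} D(W)={1,4,5}: no change
So after constraint 3: D(Y)={2,5,6,8}, size = 4

Answer: 4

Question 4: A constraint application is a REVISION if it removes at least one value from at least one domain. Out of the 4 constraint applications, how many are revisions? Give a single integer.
Constraint 1 (V != Z) on D(V)={1,2,3,5,6,8} D(Z)={1,2,4,5,6}: no change => not a revision
Constraint 2 (Z < Y) on D(Z)={1,2,4,5,6} D(Y)={2,5,6,8}: no change => not a revision
Constraint 3 (V != W) on D(V)={1,2,3,5,6,8} D(W)={1,4,5}: no change => not a revision
Constraint 4 (V < W) on D(V)={1,2,3,5,6,8} D(W)={1,4,5}: V {1,2,3,5,6,8}->{1,2,3}; W {1,4,5}->{4,5} => REVISION
Total revisions = 1

Answer: 1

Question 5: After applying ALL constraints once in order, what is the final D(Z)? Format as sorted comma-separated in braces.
Constraint 1 (V != Z) on D(V)={1,2,3,5,6,8} D(Z)={1,2,4,5,6}: no change
Constraint 2 (Z < Y) on D(Z)={1,2,4,5,6} D(Y)={2,5,6,8}: no change
Constraint 3 (V != W) on D(V)={1,2,3,5,6,8} D(W)={1,4,5}: no change
Constraint 4 (V < W) on D(V)={1,2,3,5,6,8} D(W)={1,4,5}: V {1,2,3,5,6,8}->{1,2,3}; W {1,4,5}->{4,5}
So after all 4 constraints: D(Z) = {1,2,4,5,6}

Answer: {1,2,4,5,6}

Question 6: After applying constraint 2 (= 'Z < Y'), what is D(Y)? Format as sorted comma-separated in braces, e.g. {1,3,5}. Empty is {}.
Answer: {2,5,6,8}

Derivation:
Constraint 1 (V != Z) on D(V)={1,2,3,5,6,8} D(Z)={1,2,4,5,6}: no change
Constraint 2 (Z < Y) on D(Z)={1,2,4,5,6} D(Y)={2,5,6,8}: no change
So after constraint 2: D(Y) = {2,5,6,8}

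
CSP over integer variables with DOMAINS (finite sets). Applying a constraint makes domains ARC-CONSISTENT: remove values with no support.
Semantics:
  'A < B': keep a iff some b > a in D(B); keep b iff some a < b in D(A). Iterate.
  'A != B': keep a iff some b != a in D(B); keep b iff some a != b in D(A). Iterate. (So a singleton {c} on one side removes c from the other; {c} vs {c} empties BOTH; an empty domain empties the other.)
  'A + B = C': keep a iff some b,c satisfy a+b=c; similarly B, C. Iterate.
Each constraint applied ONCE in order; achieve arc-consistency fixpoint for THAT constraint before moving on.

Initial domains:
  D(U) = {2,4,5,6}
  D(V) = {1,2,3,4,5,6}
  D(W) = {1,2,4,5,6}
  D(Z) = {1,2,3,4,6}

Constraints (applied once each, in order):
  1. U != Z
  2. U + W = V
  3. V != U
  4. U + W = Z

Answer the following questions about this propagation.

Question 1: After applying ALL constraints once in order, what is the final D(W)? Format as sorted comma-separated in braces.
Answer: {1,2,4}

Derivation:
Constraint 1 (U != Z) on D(U)={2,4,5,6} D(Z)={1,2,3,4,6}: no change
Constraint 2 (U + W = V) on D(U)={2,4,5,6} D(W)={1,2,4,5,6} D(V)={1,2,3,4,5,6}: U {2,4,5,6}->{2,4,5}; W {1,2,4,5,6}->{1,2,4}; V {1,2,3,4,5,6}->{3,4,5,6}
Constraint 3 (V != U) on D(V)={3,4,5,6} D(U)={2,4,5}: no change
Constraint 4 (U + W = Z) on D(U)={2,4,5} D(W)={1,2,4} D(Z)={1,2,3,4,6}: Z {1,2,3,4,6}->{3,4,6}
So after all 4 constraints: D(W) = {1,2,4}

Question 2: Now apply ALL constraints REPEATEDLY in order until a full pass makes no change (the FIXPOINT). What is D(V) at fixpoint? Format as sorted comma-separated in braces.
pass 0 (initial): D(V)={1,2,3,4,5,6}
pass 1: U {2,4,5,6}->{2,4,5}; V {1,2,3,4,5,6}->{3,4,5,6}; W {1,2,4,5,6}->{1,2,4}; Z {1,2,3,4,6}->{3,4,6}
pass 2: no change
Fixpoint after 2 passes: D(V) = {3,4,5,6}

Answer: {3,4,5,6}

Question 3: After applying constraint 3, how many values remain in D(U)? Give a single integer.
Answer: 3

Derivation:
Constraint 1 (U != Z) on D(U)={2,4,5,6} D(Z)={1,2,3,4,6}: no change
Constraint 2 (U + W = V) on D(U)={2,4,5,6} D(W)={1,2,4,5,6} D(V)={1,2,3,4,5,6}: U {2,4,5,6}->{2,4,5}; W {1,2,4,5,6}->{1,2,4}; V {1,2,3,4,5,6}->{3,4,5,6}
Constraint 3 (V != U) on D(V)={3,4,5,6} D(U)={2,4,5}: no change
So after constraint 3: D(U)={2,4,5}, size = 3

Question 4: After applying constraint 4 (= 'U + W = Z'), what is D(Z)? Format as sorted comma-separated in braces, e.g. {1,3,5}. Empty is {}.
Constraint 1 (U != Z) on D(U)={2,4,5,6} D(Z)={1,2,3,4,6}: no change
Constraint 2 (U + W = V) on D(U)={2,4,5,6} D(W)={1,2,4,5,6} D(V)={1,2,3,4,5,6}: U {2,4,5,6}->{2,4,5}; W {1,2,4,5,6}->{1,2,4}; V {1,2,3,4,5,6}->{3,4,5,6}
Constraint 3 (V != U) on D(V)={3,4,5,6} D(U)={2,4,5}: no change
Constraint 4 (U + W = Z) on D(U)={2,4,5} D(W)={1,2,4} D(Z)={1,2,3,4,6}: Z {1,2,3,4,6}->{3,4,6}
So after constraint 4: D(Z) = {3,4,6}

Answer: {3,4,6}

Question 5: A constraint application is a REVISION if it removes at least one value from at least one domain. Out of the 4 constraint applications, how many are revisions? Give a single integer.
Constraint 1 (U != Z) on D(U)={2,4,5,6} D(Z)={1,2,3,4,6}: no change => not a revision
Constraint 2 (U + W = V) on D(U)={2,4,5,6} D(W)={1,2,4,5,6} D(V)={1,2,3,4,5,6}: U {2,4,5,6}->{2,4,5}; W {1,2,4,5,6}->{1,2,4}; V {1,2,3,4,5,6}->{3,4,5,6} => REVISION
Constraint 3 (V != U) on D(V)={3,4,5,6} D(U)={2,4,5}: no change => not a revision
Constraint 4 (U + W = Z) on D(U)={2,4,5} D(W)={1,2,4} D(Z)={1,2,3,4,6}: Z {1,2,3,4,6}->{3,4,6} => REVISION
Total revisions = 2

Answer: 2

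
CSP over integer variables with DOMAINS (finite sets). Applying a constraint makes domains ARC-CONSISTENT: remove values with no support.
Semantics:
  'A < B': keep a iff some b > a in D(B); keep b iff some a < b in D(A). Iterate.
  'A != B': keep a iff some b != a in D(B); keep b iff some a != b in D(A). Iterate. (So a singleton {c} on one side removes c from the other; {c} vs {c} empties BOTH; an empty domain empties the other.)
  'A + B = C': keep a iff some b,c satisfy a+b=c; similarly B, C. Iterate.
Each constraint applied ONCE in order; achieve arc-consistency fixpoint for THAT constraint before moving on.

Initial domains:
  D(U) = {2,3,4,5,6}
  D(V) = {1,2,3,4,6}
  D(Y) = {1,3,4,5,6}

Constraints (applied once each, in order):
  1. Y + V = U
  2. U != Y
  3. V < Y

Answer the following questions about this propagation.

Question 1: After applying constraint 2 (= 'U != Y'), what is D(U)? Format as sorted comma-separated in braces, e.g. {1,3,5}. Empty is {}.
Answer: {2,3,4,5,6}

Derivation:
Constraint 1 (Y + V = U) on D(Y)={1,3,4,5,6} D(V)={1,2,3,4,6} D(U)={2,3,4,5,6}: Y {1,3,4,5,6}->{1,3,4,5}; V {1,2,3,4,6}->{1,2,3,4}
Constraint 2 (U != Y) on D(U)={2,3,4,5,6} D(Y)={1,3,4,5}: no change
So after constraint 2: D(U) = {2,3,4,5,6}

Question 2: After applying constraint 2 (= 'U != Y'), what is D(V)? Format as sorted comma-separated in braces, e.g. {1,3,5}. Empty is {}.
Constraint 1 (Y + V = U) on D(Y)={1,3,4,5,6} D(V)={1,2,3,4,6} D(U)={2,3,4,5,6}: Y {1,3,4,5,6}->{1,3,4,5}; V {1,2,3,4,6}->{1,2,3,4}
Constraint 2 (U != Y) on D(U)={2,3,4,5,6} D(Y)={1,3,4,5}: no change
So after constraint 2: D(V) = {1,2,3,4}

Answer: {1,2,3,4}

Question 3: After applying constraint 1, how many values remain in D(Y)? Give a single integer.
Answer: 4

Derivation:
Constraint 1 (Y + V = U) on D(Y)={1,3,4,5,6} D(V)={1,2,3,4,6} D(U)={2,3,4,5,6}: Y {1,3,4,5,6}->{1,3,4,5}; V {1,2,3,4,6}->{1,2,3,4}
So after constraint 1: D(Y)={1,3,4,5}, size = 4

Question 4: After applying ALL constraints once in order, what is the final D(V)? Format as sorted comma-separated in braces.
Constraint 1 (Y + V = U) on D(Y)={1,3,4,5,6} D(V)={1,2,3,4,6} D(U)={2,3,4,5,6}: Y {1,3,4,5,6}->{1,3,4,5}; V {1,2,3,4,6}->{1,2,3,4}
Constraint 2 (U != Y) on D(U)={2,3,4,5,6} D(Y)={1,3,4,5}: no change
Constraint 3 (V < Y) on D(V)={1,2,3,4} D(Y)={1,3,4,5}: Y {1,3,4,5}->{3,4,5}
So after all 3 constraints: D(V) = {1,2,3,4}

Answer: {1,2,3,4}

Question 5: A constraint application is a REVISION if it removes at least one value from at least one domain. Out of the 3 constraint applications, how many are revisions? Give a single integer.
Answer: 2

Derivation:
Constraint 1 (Y + V = U) on D(Y)={1,3,4,5,6} D(V)={1,2,3,4,6} D(U)={2,3,4,5,6}: Y {1,3,4,5,6}->{1,3,4,5}; V {1,2,3,4,6}->{1,2,3,4} => REVISION
Constraint 2 (U != Y) on D(U)={2,3,4,5,6} D(Y)={1,3,4,5}: no change => not a revision
Constraint 3 (V < Y) on D(V)={1,2,3,4} D(Y)={1,3,4,5}: Y {1,3,4,5}->{3,4,5} => REVISION
Total revisions = 2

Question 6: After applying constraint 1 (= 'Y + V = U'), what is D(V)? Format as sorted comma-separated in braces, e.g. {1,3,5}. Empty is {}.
Answer: {1,2,3,4}

Derivation:
Constraint 1 (Y + V = U) on D(Y)={1,3,4,5,6} D(V)={1,2,3,4,6} D(U)={2,3,4,5,6}: Y {1,3,4,5,6}->{1,3,4,5}; V {1,2,3,4,6}->{1,2,3,4}
So after constraint 1: D(V) = {1,2,3,4}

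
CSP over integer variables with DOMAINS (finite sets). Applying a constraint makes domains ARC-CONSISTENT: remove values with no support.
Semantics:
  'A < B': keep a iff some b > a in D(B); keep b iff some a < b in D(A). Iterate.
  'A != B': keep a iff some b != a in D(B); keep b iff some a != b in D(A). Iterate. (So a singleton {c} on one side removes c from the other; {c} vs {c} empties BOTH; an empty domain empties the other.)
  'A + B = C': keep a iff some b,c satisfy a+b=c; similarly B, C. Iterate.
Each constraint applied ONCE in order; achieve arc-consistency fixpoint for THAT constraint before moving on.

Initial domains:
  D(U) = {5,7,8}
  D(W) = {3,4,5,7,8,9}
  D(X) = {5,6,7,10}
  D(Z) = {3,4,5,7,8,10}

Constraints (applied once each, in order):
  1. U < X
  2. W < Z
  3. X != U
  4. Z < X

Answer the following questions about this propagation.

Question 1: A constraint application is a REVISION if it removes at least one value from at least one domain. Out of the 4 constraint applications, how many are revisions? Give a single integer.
Constraint 1 (U < X) on D(U)={5,7,8} D(X)={5,6,7,10}: X {5,6,7,10}->{6,7,10} => REVISION
Constraint 2 (W < Z) on D(W)={3,4,5,7,8,9} D(Z)={3,4,5,7,8,10}: Z {3,4,5,7,8,10}->{4,5,7,8,10} => REVISION
Constraint 3 (X != U) on D(X)={6,7,10} D(U)={5,7,8}: no change => not a revision
Constraint 4 (Z < X) on D(Z)={4,5,7,8,10} D(X)={6,7,10}: Z {4,5,7,8,10}->{4,5,7,8} => REVISION
Total revisions = 3

Answer: 3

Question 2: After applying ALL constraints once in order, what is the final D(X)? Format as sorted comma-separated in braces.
Constraint 1 (U < X) on D(U)={5,7,8} D(X)={5,6,7,10}: X {5,6,7,10}->{6,7,10}
Constraint 2 (W < Z) on D(W)={3,4,5,7,8,9} D(Z)={3,4,5,7,8,10}: Z {3,4,5,7,8,10}->{4,5,7,8,10}
Constraint 3 (X != U) on D(X)={6,7,10} D(U)={5,7,8}: no change
Constraint 4 (Z < X) on D(Z)={4,5,7,8,10} D(X)={6,7,10}: Z {4,5,7,8,10}->{4,5,7,8}
So after all 4 constraints: D(X) = {6,7,10}

Answer: {6,7,10}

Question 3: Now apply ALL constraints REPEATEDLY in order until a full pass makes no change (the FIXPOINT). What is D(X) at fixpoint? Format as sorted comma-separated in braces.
pass 0 (initial): D(X)={5,6,7,10}
pass 1: X {5,6,7,10}->{6,7,10}; Z {3,4,5,7,8,10}->{4,5,7,8}
pass 2: W {3,4,5,7,8,9}->{3,4,5,7}
pass 3: no change
Fixpoint after 3 passes: D(X) = {6,7,10}

Answer: {6,7,10}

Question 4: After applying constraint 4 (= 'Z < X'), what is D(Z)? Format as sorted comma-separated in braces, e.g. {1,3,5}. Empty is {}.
Answer: {4,5,7,8}

Derivation:
Constraint 1 (U < X) on D(U)={5,7,8} D(X)={5,6,7,10}: X {5,6,7,10}->{6,7,10}
Constraint 2 (W < Z) on D(W)={3,4,5,7,8,9} D(Z)={3,4,5,7,8,10}: Z {3,4,5,7,8,10}->{4,5,7,8,10}
Constraint 3 (X != U) on D(X)={6,7,10} D(U)={5,7,8}: no change
Constraint 4 (Z < X) on D(Z)={4,5,7,8,10} D(X)={6,7,10}: Z {4,5,7,8,10}->{4,5,7,8}
So after constraint 4: D(Z) = {4,5,7,8}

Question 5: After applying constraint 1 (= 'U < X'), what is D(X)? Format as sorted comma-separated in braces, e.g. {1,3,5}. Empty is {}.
Constraint 1 (U < X) on D(U)={5,7,8} D(X)={5,6,7,10}: X {5,6,7,10}->{6,7,10}
So after constraint 1: D(X) = {6,7,10}

Answer: {6,7,10}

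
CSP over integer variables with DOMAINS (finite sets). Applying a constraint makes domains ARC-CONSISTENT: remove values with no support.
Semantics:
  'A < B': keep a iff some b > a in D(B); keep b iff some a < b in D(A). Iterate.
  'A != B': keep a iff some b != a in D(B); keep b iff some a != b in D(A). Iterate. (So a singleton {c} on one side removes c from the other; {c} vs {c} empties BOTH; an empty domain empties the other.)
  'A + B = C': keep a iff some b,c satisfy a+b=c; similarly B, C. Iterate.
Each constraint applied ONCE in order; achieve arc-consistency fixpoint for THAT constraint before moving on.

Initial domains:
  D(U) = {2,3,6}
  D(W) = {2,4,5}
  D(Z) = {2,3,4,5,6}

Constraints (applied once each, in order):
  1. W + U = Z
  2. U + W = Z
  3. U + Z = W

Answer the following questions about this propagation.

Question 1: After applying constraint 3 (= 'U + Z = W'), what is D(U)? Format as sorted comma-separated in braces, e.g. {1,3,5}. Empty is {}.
Constraint 1 (W + U = Z) on D(W)={2,4,5} D(U)={2,3,6} D(Z)={2,3,4,5,6}: W {2,4,5}->{2,4}; U {2,3,6}->{2,3}; Z {2,3,4,5,6}->{4,5,6}
Constraint 2 (U + W = Z) on D(U)={2,3} D(W)={2,4} D(Z)={4,5,6}: no change
Constraint 3 (U + Z = W) on D(U)={2,3} D(Z)={4,5,6} D(W)={2,4}: U {2,3}->{}; Z {4,5,6}->{}; W {2,4}->{}
So after constraint 3: D(U) = {}

Answer: {}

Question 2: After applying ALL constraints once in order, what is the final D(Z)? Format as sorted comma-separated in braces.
Constraint 1 (W + U = Z) on D(W)={2,4,5} D(U)={2,3,6} D(Z)={2,3,4,5,6}: W {2,4,5}->{2,4}; U {2,3,6}->{2,3}; Z {2,3,4,5,6}->{4,5,6}
Constraint 2 (U + W = Z) on D(U)={2,3} D(W)={2,4} D(Z)={4,5,6}: no change
Constraint 3 (U + Z = W) on D(U)={2,3} D(Z)={4,5,6} D(W)={2,4}: U {2,3}->{}; Z {4,5,6}->{}; W {2,4}->{}
So after all 3 constraints: D(Z) = {}

Answer: {}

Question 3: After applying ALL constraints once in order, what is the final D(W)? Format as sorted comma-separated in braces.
Answer: {}

Derivation:
Constraint 1 (W + U = Z) on D(W)={2,4,5} D(U)={2,3,6} D(Z)={2,3,4,5,6}: W {2,4,5}->{2,4}; U {2,3,6}->{2,3}; Z {2,3,4,5,6}->{4,5,6}
Constraint 2 (U + W = Z) on D(U)={2,3} D(W)={2,4} D(Z)={4,5,6}: no change
Constraint 3 (U + Z = W) on D(U)={2,3} D(Z)={4,5,6} D(W)={2,4}: U {2,3}->{}; Z {4,5,6}->{}; W {2,4}->{}
So after all 3 constraints: D(W) = {}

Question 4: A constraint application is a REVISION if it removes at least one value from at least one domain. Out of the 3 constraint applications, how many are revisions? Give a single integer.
Answer: 2

Derivation:
Constraint 1 (W + U = Z) on D(W)={2,4,5} D(U)={2,3,6} D(Z)={2,3,4,5,6}: W {2,4,5}->{2,4}; U {2,3,6}->{2,3}; Z {2,3,4,5,6}->{4,5,6} => REVISION
Constraint 2 (U + W = Z) on D(U)={2,3} D(W)={2,4} D(Z)={4,5,6}: no change => not a revision
Constraint 3 (U + Z = W) on D(U)={2,3} D(Z)={4,5,6} D(W)={2,4}: U {2,3}->{}; Z {4,5,6}->{}; W {2,4}->{} => REVISION
Total revisions = 2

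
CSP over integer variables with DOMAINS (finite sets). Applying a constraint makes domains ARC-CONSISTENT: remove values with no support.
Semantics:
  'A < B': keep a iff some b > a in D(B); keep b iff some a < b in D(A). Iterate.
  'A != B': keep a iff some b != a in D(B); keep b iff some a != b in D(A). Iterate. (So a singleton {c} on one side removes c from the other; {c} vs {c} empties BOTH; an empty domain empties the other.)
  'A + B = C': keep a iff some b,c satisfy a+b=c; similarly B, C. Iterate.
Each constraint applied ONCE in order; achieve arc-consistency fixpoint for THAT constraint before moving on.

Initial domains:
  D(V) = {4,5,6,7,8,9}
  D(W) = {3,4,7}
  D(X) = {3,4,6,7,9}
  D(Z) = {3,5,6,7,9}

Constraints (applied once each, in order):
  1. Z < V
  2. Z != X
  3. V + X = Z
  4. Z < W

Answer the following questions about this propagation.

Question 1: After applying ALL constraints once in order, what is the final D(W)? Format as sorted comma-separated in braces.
Constraint 1 (Z < V) on D(Z)={3,5,6,7,9} D(V)={4,5,6,7,8,9}: Z {3,5,6,7,9}->{3,5,6,7}
Constraint 2 (Z != X) on D(Z)={3,5,6,7} D(X)={3,4,6,7,9}: no change
Constraint 3 (V + X = Z) on D(V)={4,5,6,7,8,9} D(X)={3,4,6,7,9} D(Z)={3,5,6,7}: V {4,5,6,7,8,9}->{4}; X {3,4,6,7,9}->{3}; Z {3,5,6,7}->{7}
Constraint 4 (Z < W) on D(Z)={7} D(W)={3,4,7}: Z {7}->{}; W {3,4,7}->{}
So after all 4 constraints: D(W) = {}

Answer: {}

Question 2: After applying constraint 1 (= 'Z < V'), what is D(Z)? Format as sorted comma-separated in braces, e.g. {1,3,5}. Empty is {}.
Answer: {3,5,6,7}

Derivation:
Constraint 1 (Z < V) on D(Z)={3,5,6,7,9} D(V)={4,5,6,7,8,9}: Z {3,5,6,7,9}->{3,5,6,7}
So after constraint 1: D(Z) = {3,5,6,7}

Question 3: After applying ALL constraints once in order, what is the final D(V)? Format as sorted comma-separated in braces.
Answer: {4}

Derivation:
Constraint 1 (Z < V) on D(Z)={3,5,6,7,9} D(V)={4,5,6,7,8,9}: Z {3,5,6,7,9}->{3,5,6,7}
Constraint 2 (Z != X) on D(Z)={3,5,6,7} D(X)={3,4,6,7,9}: no change
Constraint 3 (V + X = Z) on D(V)={4,5,6,7,8,9} D(X)={3,4,6,7,9} D(Z)={3,5,6,7}: V {4,5,6,7,8,9}->{4}; X {3,4,6,7,9}->{3}; Z {3,5,6,7}->{7}
Constraint 4 (Z < W) on D(Z)={7} D(W)={3,4,7}: Z {7}->{}; W {3,4,7}->{}
So after all 4 constraints: D(V) = {4}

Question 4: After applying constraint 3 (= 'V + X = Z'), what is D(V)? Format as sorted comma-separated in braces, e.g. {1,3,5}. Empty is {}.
Answer: {4}

Derivation:
Constraint 1 (Z < V) on D(Z)={3,5,6,7,9} D(V)={4,5,6,7,8,9}: Z {3,5,6,7,9}->{3,5,6,7}
Constraint 2 (Z != X) on D(Z)={3,5,6,7} D(X)={3,4,6,7,9}: no change
Constraint 3 (V + X = Z) on D(V)={4,5,6,7,8,9} D(X)={3,4,6,7,9} D(Z)={3,5,6,7}: V {4,5,6,7,8,9}->{4}; X {3,4,6,7,9}->{3}; Z {3,5,6,7}->{7}
So after constraint 3: D(V) = {4}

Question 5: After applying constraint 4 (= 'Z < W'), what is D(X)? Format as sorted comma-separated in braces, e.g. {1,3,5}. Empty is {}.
Constraint 1 (Z < V) on D(Z)={3,5,6,7,9} D(V)={4,5,6,7,8,9}: Z {3,5,6,7,9}->{3,5,6,7}
Constraint 2 (Z != X) on D(Z)={3,5,6,7} D(X)={3,4,6,7,9}: no change
Constraint 3 (V + X = Z) on D(V)={4,5,6,7,8,9} D(X)={3,4,6,7,9} D(Z)={3,5,6,7}: V {4,5,6,7,8,9}->{4}; X {3,4,6,7,9}->{3}; Z {3,5,6,7}->{7}
Constraint 4 (Z < W) on D(Z)={7} D(W)={3,4,7}: Z {7}->{}; W {3,4,7}->{}
So after constraint 4: D(X) = {3}

Answer: {3}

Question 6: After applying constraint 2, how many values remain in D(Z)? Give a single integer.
Answer: 4

Derivation:
Constraint 1 (Z < V) on D(Z)={3,5,6,7,9} D(V)={4,5,6,7,8,9}: Z {3,5,6,7,9}->{3,5,6,7}
Constraint 2 (Z != X) on D(Z)={3,5,6,7} D(X)={3,4,6,7,9}: no change
So after constraint 2: D(Z)={3,5,6,7}, size = 4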